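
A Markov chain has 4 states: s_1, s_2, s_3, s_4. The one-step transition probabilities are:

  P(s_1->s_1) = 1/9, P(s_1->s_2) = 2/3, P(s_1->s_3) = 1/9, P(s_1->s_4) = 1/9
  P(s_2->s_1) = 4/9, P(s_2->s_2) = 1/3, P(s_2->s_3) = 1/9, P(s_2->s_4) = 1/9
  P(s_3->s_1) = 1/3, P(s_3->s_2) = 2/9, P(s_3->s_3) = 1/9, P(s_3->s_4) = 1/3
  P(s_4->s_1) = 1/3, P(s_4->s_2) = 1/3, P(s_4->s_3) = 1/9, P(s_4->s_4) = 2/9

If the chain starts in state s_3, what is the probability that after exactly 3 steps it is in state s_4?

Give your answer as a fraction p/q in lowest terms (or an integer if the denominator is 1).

Computing P^3 by repeated multiplication:
P^1 =
  s_1: [1/9, 2/3, 1/9, 1/9]
  s_2: [4/9, 1/3, 1/9, 1/9]
  s_3: [1/3, 2/9, 1/9, 1/3]
  s_4: [1/3, 1/3, 1/9, 2/9]
P^2 =
  s_1: [31/81, 29/81, 1/9, 4/27]
  s_2: [22/81, 38/81, 1/9, 4/27]
  s_3: [23/81, 35/81, 1/9, 14/81]
  s_4: [8/27, 35/81, 1/9, 13/81]
P^3 =
  s_1: [70/243, 109/243, 1/9, 37/243]
  s_2: [79/243, 100/243, 1/9, 37/243]
  s_3: [232/729, 101/243, 1/9, 113/729]
  s_4: [230/729, 34/81, 1/9, 112/729]

(P^3)[s_3 -> s_4] = 113/729

Answer: 113/729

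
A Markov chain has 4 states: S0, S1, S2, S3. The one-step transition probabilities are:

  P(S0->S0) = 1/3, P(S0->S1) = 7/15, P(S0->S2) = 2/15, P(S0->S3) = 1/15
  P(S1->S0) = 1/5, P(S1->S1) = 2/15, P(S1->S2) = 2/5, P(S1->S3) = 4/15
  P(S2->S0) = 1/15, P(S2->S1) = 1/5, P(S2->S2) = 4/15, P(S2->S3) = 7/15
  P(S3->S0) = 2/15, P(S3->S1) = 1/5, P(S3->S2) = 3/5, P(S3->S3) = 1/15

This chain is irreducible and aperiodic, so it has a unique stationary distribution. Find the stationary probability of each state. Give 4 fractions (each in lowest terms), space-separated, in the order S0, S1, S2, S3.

The stationary distribution satisfies pi = pi * P, i.e.:
  pi_S0 = 1/3*pi_S0 + 1/5*pi_S1 + 1/15*pi_S2 + 2/15*pi_S3
  pi_S1 = 7/15*pi_S0 + 2/15*pi_S1 + 1/5*pi_S2 + 1/5*pi_S3
  pi_S2 = 2/15*pi_S0 + 2/5*pi_S1 + 4/15*pi_S2 + 3/5*pi_S3
  pi_S3 = 1/15*pi_S0 + 4/15*pi_S1 + 7/15*pi_S2 + 1/15*pi_S3
with normalization: pi_S0 + pi_S1 + pi_S2 + pi_S3 = 1.

Using the first 3 balance equations plus normalization, the linear system A*pi = b is:
  [-2/3, 1/5, 1/15, 2/15] . pi = 0
  [7/15, -13/15, 1/5, 1/5] . pi = 0
  [2/15, 2/5, -11/15, 3/5] . pi = 0
  [1, 1, 1, 1] . pi = 1

Solving yields:
  pi_S0 = 565/3636
  pi_S1 = 823/3636
  pi_S2 = 1315/3636
  pi_S3 = 311/1212

Verification (pi * P):
  565/3636*1/3 + 823/3636*1/5 + 1315/3636*1/15 + 311/1212*2/15 = 565/3636 = pi_S0  (ok)
  565/3636*7/15 + 823/3636*2/15 + 1315/3636*1/5 + 311/1212*1/5 = 823/3636 = pi_S1  (ok)
  565/3636*2/15 + 823/3636*2/5 + 1315/3636*4/15 + 311/1212*3/5 = 1315/3636 = pi_S2  (ok)
  565/3636*1/15 + 823/3636*4/15 + 1315/3636*7/15 + 311/1212*1/15 = 311/1212 = pi_S3  (ok)

Answer: 565/3636 823/3636 1315/3636 311/1212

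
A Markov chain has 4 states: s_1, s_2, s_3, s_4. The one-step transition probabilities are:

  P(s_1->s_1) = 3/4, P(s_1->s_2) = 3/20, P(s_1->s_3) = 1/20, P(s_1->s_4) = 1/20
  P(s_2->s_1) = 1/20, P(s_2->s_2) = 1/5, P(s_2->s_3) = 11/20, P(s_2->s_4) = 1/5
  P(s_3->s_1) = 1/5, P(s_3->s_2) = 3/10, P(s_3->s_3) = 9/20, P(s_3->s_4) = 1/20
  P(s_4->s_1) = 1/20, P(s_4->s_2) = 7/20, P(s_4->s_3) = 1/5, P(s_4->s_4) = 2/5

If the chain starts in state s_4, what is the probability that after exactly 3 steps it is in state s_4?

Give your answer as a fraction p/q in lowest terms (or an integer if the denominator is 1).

Computing P^3 by repeated multiplication:
P^1 =
  s_1: [3/4, 3/20, 1/20, 1/20]
  s_2: [1/20, 1/5, 11/20, 1/5]
  s_3: [1/5, 3/10, 9/20, 1/20]
  s_4: [1/20, 7/20, 1/5, 2/5]
P^2 =
  s_1: [233/400, 7/40, 61/400, 9/100]
  s_2: [67/400, 113/400, 2/5, 3/20]
  s_3: [103/400, 97/400, 31/80, 9/80]
  s_4: [23/200, 111/400, 73/200, 97/400]
P^3 =
  s_1: [769/1600, 1597/8000, 53/250, 431/4000]
  s_2: [909/4000, 2033/8000, 299/800, 1159/8000]
  s_3: [2307/8000, 971/4000, 549/1600, 503/4000]
  s_4: [741/4000, 2137/8000, 2969/8000, 353/2000]

(P^3)[s_4 -> s_4] = 353/2000

Answer: 353/2000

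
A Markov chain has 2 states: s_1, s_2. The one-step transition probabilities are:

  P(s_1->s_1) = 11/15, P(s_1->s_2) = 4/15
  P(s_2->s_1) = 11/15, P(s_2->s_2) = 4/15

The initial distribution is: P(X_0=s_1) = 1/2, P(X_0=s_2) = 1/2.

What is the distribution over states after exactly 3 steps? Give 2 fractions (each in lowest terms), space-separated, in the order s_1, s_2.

Propagating the distribution step by step (d_{t+1} = d_t * P):
d_0 = (s_1=1/2, s_2=1/2)
  d_1[s_1] = 1/2*11/15 + 1/2*11/15 = 11/15
  d_1[s_2] = 1/2*4/15 + 1/2*4/15 = 4/15
d_1 = (s_1=11/15, s_2=4/15)
  d_2[s_1] = 11/15*11/15 + 4/15*11/15 = 11/15
  d_2[s_2] = 11/15*4/15 + 4/15*4/15 = 4/15
d_2 = (s_1=11/15, s_2=4/15)
  d_3[s_1] = 11/15*11/15 + 4/15*11/15 = 11/15
  d_3[s_2] = 11/15*4/15 + 4/15*4/15 = 4/15
d_3 = (s_1=11/15, s_2=4/15)

Answer: 11/15 4/15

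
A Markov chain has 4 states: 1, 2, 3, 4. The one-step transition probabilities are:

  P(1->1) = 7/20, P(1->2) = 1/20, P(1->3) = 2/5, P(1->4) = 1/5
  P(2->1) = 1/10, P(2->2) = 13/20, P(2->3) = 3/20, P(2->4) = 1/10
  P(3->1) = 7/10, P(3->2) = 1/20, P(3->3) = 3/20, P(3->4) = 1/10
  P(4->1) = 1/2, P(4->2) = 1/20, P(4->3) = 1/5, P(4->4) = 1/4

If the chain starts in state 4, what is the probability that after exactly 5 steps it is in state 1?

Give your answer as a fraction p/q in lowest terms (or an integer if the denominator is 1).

Computing P^5 by repeated multiplication:
P^1 =
  1: [7/20, 1/20, 2/5, 1/5]
  2: [1/10, 13/20, 3/20, 1/10]
  3: [7/10, 1/20, 3/20, 1/10]
  4: [1/2, 1/20, 1/5, 1/4]
P^2 =
  1: [203/400, 2/25, 99/400, 33/200]
  2: [51/200, 11/25, 9/50, 1/8]
  3: [81/200, 2/25, 33/100, 37/200]
  4: [89/200, 2/25, 23/80, 3/16]
P^3 =
  1: [3531/8000, 49/500, 2281/8000, 351/2000]
  2: [1287/4000, 157/500, 11/50, 577/4000]
  3: [1893/4000, 49/500, 521/2000, 673/4000]
  4: [367/800, 49/500, 433/1600, 1381/8000]
P^4 =
  1: [72259/160000, 68/625, 43059/160000, 13637/80000]
  2: [29611/80000, 149/625, 4753/20000, 2461/16000]
  3: [35353/80000, 68/625, 11069/40000, 2761/16000]
  4: [35689/80000, 68/625, 43731/160000, 27483/160000]
P^5 =
  1: [283239/640000, 1441/12500, 868569/3200000, 27317/160000]
  2: [634639/1600000, 2413/12500, 10009/40000, 256137/1600000]
  3: [712861/1600000, 1441/12500, 43057/160000, 272121/1600000]
  4: [710763/1600000, 1441/12500, 864373/3200000, 109041/640000]

(P^5)[4 -> 1] = 710763/1600000

Answer: 710763/1600000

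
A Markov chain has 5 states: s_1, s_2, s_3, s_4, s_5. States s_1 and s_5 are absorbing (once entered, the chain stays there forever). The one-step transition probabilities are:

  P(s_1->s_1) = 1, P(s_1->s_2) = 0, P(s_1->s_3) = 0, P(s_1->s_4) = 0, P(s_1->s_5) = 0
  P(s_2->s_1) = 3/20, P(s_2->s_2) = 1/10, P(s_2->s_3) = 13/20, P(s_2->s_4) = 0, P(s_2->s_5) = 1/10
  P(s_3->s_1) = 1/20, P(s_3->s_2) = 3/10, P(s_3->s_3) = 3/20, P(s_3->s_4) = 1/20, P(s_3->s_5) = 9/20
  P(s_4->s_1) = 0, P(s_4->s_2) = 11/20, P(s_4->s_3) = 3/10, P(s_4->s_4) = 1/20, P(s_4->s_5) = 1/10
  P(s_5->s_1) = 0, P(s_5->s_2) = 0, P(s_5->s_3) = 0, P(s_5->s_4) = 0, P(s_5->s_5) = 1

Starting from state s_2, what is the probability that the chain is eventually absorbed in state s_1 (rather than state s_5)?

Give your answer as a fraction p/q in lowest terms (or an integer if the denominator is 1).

Answer: 1198/4081

Derivation:
Let a_i = P(absorbed in s_1 | start in state i).
Boundary conditions: a_s_1 = 1, a_s_5 = 0.
For each transient state i, a_i = sum_j P(i->j) * a_j:
  a_s_2 = 3/20*a_s_1 + 1/10*a_s_2 + 13/20*a_s_3 + 0*a_s_4 + 1/10*a_s_5
  a_s_3 = 1/20*a_s_1 + 3/10*a_s_2 + 3/20*a_s_3 + 1/20*a_s_4 + 9/20*a_s_5
  a_s_4 = 0*a_s_1 + 11/20*a_s_2 + 3/10*a_s_3 + 1/20*a_s_4 + 1/10*a_s_5

Substituting a_s_1 = 1 and a_s_5 = 0, rearrange to (I - Q) a = r where r[i] = P(i -> s_1):
  [9/10, -13/20, 0] . (a_s_2, a_s_3, a_s_4) = 3/20
  [-3/10, 17/20, -1/20] . (a_s_2, a_s_3, a_s_4) = 1/20
  [-11/20, -3/10, 19/20] . (a_s_2, a_s_3, a_s_4) = 0

Solving yields:
  a_s_2 = 1198/4081
  a_s_3 = 717/4081
  a_s_4 = 920/4081

Starting state is s_2, so the absorption probability is a_s_2 = 1198/4081.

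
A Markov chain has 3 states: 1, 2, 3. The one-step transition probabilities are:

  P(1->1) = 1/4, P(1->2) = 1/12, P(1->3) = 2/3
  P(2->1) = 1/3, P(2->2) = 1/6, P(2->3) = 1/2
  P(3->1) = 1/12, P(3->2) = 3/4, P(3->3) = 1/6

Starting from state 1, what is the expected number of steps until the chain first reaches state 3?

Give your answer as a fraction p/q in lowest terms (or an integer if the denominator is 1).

Let h_i = expected steps to first reach 3 from state i.
Boundary: h_3 = 0.
First-step equations for the other states:
  h_1 = 1 + 1/4*h_1 + 1/12*h_2 + 2/3*h_3
  h_2 = 1 + 1/3*h_1 + 1/6*h_2 + 1/2*h_3

Substituting h_3 = 0 and rearranging gives the linear system (I - Q) h = 1:
  [3/4, -1/12] . (h_1, h_2) = 1
  [-1/3, 5/6] . (h_1, h_2) = 1

Solving yields:
  h_1 = 66/43
  h_2 = 78/43

Starting state is 1, so the expected hitting time is h_1 = 66/43.

Answer: 66/43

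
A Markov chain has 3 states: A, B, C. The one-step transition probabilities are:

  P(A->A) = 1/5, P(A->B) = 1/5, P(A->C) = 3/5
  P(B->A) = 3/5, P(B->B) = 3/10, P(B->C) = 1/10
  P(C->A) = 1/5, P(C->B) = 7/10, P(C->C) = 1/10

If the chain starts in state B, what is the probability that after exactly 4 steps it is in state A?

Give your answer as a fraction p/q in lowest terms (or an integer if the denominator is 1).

Answer: 232/625

Derivation:
Computing P^4 by repeated multiplication:
P^1 =
  A: [1/5, 1/5, 3/5]
  B: [3/5, 3/10, 1/10]
  C: [1/5, 7/10, 1/10]
P^2 =
  A: [7/25, 13/25, 1/5]
  B: [8/25, 7/25, 2/5]
  C: [12/25, 8/25, 1/5]
P^3 =
  A: [51/125, 44/125, 6/25]
  B: [39/125, 107/250, 13/50]
  C: [41/125, 83/250, 17/50]
P^4 =
  A: [213/625, 222/625, 38/125]
  B: [232/625, 233/625, 32/125]
  C: [208/625, 252/625, 33/125]

(P^4)[B -> A] = 232/625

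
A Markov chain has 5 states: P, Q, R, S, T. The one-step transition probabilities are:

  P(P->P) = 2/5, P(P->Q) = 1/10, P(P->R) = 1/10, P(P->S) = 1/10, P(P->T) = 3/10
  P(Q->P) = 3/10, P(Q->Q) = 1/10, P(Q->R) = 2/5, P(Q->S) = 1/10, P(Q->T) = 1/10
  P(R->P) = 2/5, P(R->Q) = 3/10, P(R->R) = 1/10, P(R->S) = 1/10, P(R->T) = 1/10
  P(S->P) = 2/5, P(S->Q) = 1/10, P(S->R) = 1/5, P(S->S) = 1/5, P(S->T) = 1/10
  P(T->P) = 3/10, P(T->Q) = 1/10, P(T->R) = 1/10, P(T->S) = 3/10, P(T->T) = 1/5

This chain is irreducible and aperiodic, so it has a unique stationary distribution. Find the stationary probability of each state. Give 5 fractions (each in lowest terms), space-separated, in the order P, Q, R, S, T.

The stationary distribution satisfies pi = pi * P, i.e.:
  pi_P = 2/5*pi_P + 3/10*pi_Q + 2/5*pi_R + 2/5*pi_S + 3/10*pi_T
  pi_Q = 1/10*pi_P + 1/10*pi_Q + 3/10*pi_R + 1/10*pi_S + 1/10*pi_T
  pi_R = 1/10*pi_P + 2/5*pi_Q + 1/10*pi_R + 1/5*pi_S + 1/10*pi_T
  pi_S = 1/10*pi_P + 1/10*pi_Q + 1/10*pi_R + 1/5*pi_S + 3/10*pi_T
  pi_T = 3/10*pi_P + 1/10*pi_Q + 1/10*pi_R + 1/10*pi_S + 1/5*pi_T
with normalization: pi_P + pi_Q + pi_R + pi_S + pi_T = 1.

Using the first 4 balance equations plus normalization, the linear system A*pi = b is:
  [-3/5, 3/10, 2/5, 2/5, 3/10] . pi = 0
  [1/10, -9/10, 3/10, 1/10, 1/10] . pi = 0
  [1/10, 2/5, -9/10, 1/5, 1/10] . pi = 0
  [1/10, 1/10, 1/10, -4/5, 3/10] . pi = 0
  [1, 1, 1, 1, 1] . pi = 1

Solving yields:
  pi_P = 511/1390
  pi_Q = 91/695
  pi_R = 43/278
  pi_S = 107/695
  pi_T = 134/695

Verification (pi * P):
  511/1390*2/5 + 91/695*3/10 + 43/278*2/5 + 107/695*2/5 + 134/695*3/10 = 511/1390 = pi_P  (ok)
  511/1390*1/10 + 91/695*1/10 + 43/278*3/10 + 107/695*1/10 + 134/695*1/10 = 91/695 = pi_Q  (ok)
  511/1390*1/10 + 91/695*2/5 + 43/278*1/10 + 107/695*1/5 + 134/695*1/10 = 43/278 = pi_R  (ok)
  511/1390*1/10 + 91/695*1/10 + 43/278*1/10 + 107/695*1/5 + 134/695*3/10 = 107/695 = pi_S  (ok)
  511/1390*3/10 + 91/695*1/10 + 43/278*1/10 + 107/695*1/10 + 134/695*1/5 = 134/695 = pi_T  (ok)

Answer: 511/1390 91/695 43/278 107/695 134/695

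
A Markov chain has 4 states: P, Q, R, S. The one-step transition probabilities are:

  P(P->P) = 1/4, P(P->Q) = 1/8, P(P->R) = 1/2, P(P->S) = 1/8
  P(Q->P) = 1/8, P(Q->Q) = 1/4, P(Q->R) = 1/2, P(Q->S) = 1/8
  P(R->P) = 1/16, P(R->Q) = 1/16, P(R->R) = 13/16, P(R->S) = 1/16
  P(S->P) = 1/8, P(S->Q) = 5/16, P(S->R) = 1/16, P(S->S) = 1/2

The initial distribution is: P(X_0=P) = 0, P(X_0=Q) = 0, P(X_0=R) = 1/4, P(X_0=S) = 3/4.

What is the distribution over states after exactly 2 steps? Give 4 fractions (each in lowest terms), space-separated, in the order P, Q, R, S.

Answer: 63/512 219/1024 417/1024 131/512

Derivation:
Propagating the distribution step by step (d_{t+1} = d_t * P):
d_0 = (P=0, Q=0, R=1/4, S=3/4)
  d_1[P] = 0*1/4 + 0*1/8 + 1/4*1/16 + 3/4*1/8 = 7/64
  d_1[Q] = 0*1/8 + 0*1/4 + 1/4*1/16 + 3/4*5/16 = 1/4
  d_1[R] = 0*1/2 + 0*1/2 + 1/4*13/16 + 3/4*1/16 = 1/4
  d_1[S] = 0*1/8 + 0*1/8 + 1/4*1/16 + 3/4*1/2 = 25/64
d_1 = (P=7/64, Q=1/4, R=1/4, S=25/64)
  d_2[P] = 7/64*1/4 + 1/4*1/8 + 1/4*1/16 + 25/64*1/8 = 63/512
  d_2[Q] = 7/64*1/8 + 1/4*1/4 + 1/4*1/16 + 25/64*5/16 = 219/1024
  d_2[R] = 7/64*1/2 + 1/4*1/2 + 1/4*13/16 + 25/64*1/16 = 417/1024
  d_2[S] = 7/64*1/8 + 1/4*1/8 + 1/4*1/16 + 25/64*1/2 = 131/512
d_2 = (P=63/512, Q=219/1024, R=417/1024, S=131/512)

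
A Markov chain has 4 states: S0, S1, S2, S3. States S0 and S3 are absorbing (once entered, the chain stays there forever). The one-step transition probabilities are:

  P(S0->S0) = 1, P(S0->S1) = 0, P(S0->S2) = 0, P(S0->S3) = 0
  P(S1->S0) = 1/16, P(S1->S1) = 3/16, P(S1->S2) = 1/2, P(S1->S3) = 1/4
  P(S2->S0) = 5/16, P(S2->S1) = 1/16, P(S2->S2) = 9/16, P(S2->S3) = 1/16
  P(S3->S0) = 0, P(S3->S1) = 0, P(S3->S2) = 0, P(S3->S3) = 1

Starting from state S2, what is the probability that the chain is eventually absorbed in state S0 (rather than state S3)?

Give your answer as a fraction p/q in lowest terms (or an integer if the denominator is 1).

Answer: 66/83

Derivation:
Let a_i = P(absorbed in S0 | start in state i).
Boundary conditions: a_S0 = 1, a_S3 = 0.
For each transient state i, a_i = sum_j P(i->j) * a_j:
  a_S1 = 1/16*a_S0 + 3/16*a_S1 + 1/2*a_S2 + 1/4*a_S3
  a_S2 = 5/16*a_S0 + 1/16*a_S1 + 9/16*a_S2 + 1/16*a_S3

Substituting a_S0 = 1 and a_S3 = 0, rearrange to (I - Q) a = r where r[i] = P(i -> S0):
  [13/16, -1/2] . (a_S1, a_S2) = 1/16
  [-1/16, 7/16] . (a_S1, a_S2) = 5/16

Solving yields:
  a_S1 = 47/83
  a_S2 = 66/83

Starting state is S2, so the absorption probability is a_S2 = 66/83.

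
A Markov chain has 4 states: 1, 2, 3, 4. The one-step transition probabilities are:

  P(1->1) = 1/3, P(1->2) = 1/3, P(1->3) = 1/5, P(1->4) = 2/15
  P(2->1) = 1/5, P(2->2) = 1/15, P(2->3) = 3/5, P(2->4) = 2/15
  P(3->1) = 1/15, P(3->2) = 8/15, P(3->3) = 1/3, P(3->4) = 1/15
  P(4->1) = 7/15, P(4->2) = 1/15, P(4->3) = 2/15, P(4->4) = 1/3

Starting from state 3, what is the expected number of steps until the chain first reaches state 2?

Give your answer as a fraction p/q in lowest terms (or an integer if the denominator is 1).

Answer: 345/157

Derivation:
Let h_i = expected steps to first reach 2 from state i.
Boundary: h_2 = 0.
First-step equations for the other states:
  h_1 = 1 + 1/3*h_1 + 1/3*h_2 + 1/5*h_3 + 2/15*h_4
  h_3 = 1 + 1/15*h_1 + 8/15*h_2 + 1/3*h_3 + 1/15*h_4
  h_4 = 1 + 7/15*h_1 + 1/15*h_2 + 2/15*h_3 + 1/3*h_4

Substituting h_2 = 0 and rearranging gives the linear system (I - Q) h = 1:
  [2/3, -1/5, -2/15] . (h_1, h_3, h_4) = 1
  [-1/15, 2/3, -1/15] . (h_1, h_3, h_4) = 1
  [-7/15, -2/15, 2/3] . (h_1, h_3, h_4) = 1

Solving yields:
  h_1 = 465/157
  h_3 = 345/157
  h_4 = 630/157

Starting state is 3, so the expected hitting time is h_3 = 345/157.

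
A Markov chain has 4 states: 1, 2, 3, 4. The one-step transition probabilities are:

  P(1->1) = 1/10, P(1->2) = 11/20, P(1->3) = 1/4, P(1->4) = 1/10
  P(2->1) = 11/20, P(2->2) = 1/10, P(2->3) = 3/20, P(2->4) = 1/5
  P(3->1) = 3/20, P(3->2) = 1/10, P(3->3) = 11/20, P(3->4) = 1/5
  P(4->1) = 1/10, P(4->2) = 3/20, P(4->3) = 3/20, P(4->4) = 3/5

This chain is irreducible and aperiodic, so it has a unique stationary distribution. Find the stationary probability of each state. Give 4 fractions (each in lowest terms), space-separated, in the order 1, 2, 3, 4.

The stationary distribution satisfies pi = pi * P, i.e.:
  pi_1 = 1/10*pi_1 + 11/20*pi_2 + 3/20*pi_3 + 1/10*pi_4
  pi_2 = 11/20*pi_1 + 1/10*pi_2 + 1/10*pi_3 + 3/20*pi_4
  pi_3 = 1/4*pi_1 + 3/20*pi_2 + 11/20*pi_3 + 3/20*pi_4
  pi_4 = 1/10*pi_1 + 1/5*pi_2 + 1/5*pi_3 + 3/5*pi_4
with normalization: pi_1 + pi_2 + pi_3 + pi_4 = 1.

Using the first 3 balance equations plus normalization, the linear system A*pi = b is:
  [-9/10, 11/20, 3/20, 1/10] . pi = 0
  [11/20, -9/10, 1/10, 3/20] . pi = 0
  [1/4, 3/20, -9/20, 3/20] . pi = 0
  [1, 1, 1, 1] . pi = 1

Solving yields:
  pi_1 = 36/173
  pi_2 = 433/2076
  pi_3 = 197/692
  pi_4 = 155/519

Verification (pi * P):
  36/173*1/10 + 433/2076*11/20 + 197/692*3/20 + 155/519*1/10 = 36/173 = pi_1  (ok)
  36/173*11/20 + 433/2076*1/10 + 197/692*1/10 + 155/519*3/20 = 433/2076 = pi_2  (ok)
  36/173*1/4 + 433/2076*3/20 + 197/692*11/20 + 155/519*3/20 = 197/692 = pi_3  (ok)
  36/173*1/10 + 433/2076*1/5 + 197/692*1/5 + 155/519*3/5 = 155/519 = pi_4  (ok)

Answer: 36/173 433/2076 197/692 155/519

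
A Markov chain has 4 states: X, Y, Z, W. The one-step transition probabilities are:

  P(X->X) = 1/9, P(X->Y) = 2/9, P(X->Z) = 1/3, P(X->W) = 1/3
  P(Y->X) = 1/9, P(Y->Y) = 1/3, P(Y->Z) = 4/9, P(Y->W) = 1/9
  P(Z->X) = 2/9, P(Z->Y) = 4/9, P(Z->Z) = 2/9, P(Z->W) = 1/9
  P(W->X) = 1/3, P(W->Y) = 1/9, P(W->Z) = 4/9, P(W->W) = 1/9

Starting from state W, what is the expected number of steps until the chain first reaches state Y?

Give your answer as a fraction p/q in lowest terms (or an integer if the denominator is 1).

Answer: 135/34

Derivation:
Let h_i = expected steps to first reach Y from state i.
Boundary: h_Y = 0.
First-step equations for the other states:
  h_X = 1 + 1/9*h_X + 2/9*h_Y + 1/3*h_Z + 1/3*h_W
  h_Z = 1 + 2/9*h_X + 4/9*h_Y + 2/9*h_Z + 1/9*h_W
  h_W = 1 + 1/3*h_X + 1/9*h_Y + 4/9*h_Z + 1/9*h_W

Substituting h_Y = 0 and rearranging gives the linear system (I - Q) h = 1:
  [8/9, -1/3, -1/3] . (h_X, h_Z, h_W) = 1
  [-2/9, 7/9, -1/9] . (h_X, h_Z, h_W) = 1
  [-1/3, -4/9, 8/9] . (h_X, h_Z, h_W) = 1

Solving yields:
  h_X = 63/17
  h_Z = 99/34
  h_W = 135/34

Starting state is W, so the expected hitting time is h_W = 135/34.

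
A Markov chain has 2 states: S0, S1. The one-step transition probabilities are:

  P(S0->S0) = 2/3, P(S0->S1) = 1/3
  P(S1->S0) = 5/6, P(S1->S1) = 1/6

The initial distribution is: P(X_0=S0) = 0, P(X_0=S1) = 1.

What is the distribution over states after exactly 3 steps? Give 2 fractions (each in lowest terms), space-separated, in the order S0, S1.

Propagating the distribution step by step (d_{t+1} = d_t * P):
d_0 = (S0=0, S1=1)
  d_1[S0] = 0*2/3 + 1*5/6 = 5/6
  d_1[S1] = 0*1/3 + 1*1/6 = 1/6
d_1 = (S0=5/6, S1=1/6)
  d_2[S0] = 5/6*2/3 + 1/6*5/6 = 25/36
  d_2[S1] = 5/6*1/3 + 1/6*1/6 = 11/36
d_2 = (S0=25/36, S1=11/36)
  d_3[S0] = 25/36*2/3 + 11/36*5/6 = 155/216
  d_3[S1] = 25/36*1/3 + 11/36*1/6 = 61/216
d_3 = (S0=155/216, S1=61/216)

Answer: 155/216 61/216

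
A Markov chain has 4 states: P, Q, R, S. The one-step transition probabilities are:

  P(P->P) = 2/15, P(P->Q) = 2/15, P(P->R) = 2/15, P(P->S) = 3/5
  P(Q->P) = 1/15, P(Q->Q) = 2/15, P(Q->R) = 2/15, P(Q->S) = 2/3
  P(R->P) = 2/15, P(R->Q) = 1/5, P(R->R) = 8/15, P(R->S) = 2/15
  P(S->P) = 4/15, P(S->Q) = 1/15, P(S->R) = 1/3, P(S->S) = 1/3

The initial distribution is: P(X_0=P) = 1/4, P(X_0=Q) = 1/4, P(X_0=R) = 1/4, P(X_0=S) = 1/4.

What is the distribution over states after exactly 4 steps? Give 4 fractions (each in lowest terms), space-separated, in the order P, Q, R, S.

Answer: 34847/202500 6691/50625 22961/67500 12001/33750

Derivation:
Propagating the distribution step by step (d_{t+1} = d_t * P):
d_0 = (P=1/4, Q=1/4, R=1/4, S=1/4)
  d_1[P] = 1/4*2/15 + 1/4*1/15 + 1/4*2/15 + 1/4*4/15 = 3/20
  d_1[Q] = 1/4*2/15 + 1/4*2/15 + 1/4*1/5 + 1/4*1/15 = 2/15
  d_1[R] = 1/4*2/15 + 1/4*2/15 + 1/4*8/15 + 1/4*1/3 = 17/60
  d_1[S] = 1/4*3/5 + 1/4*2/3 + 1/4*2/15 + 1/4*1/3 = 13/30
d_1 = (P=3/20, Q=2/15, R=17/60, S=13/30)
  d_2[P] = 3/20*2/15 + 2/15*1/15 + 17/60*2/15 + 13/30*4/15 = 41/225
  d_2[Q] = 3/20*2/15 + 2/15*2/15 + 17/60*1/5 + 13/30*1/15 = 37/300
  d_2[R] = 3/20*2/15 + 2/15*2/15 + 17/60*8/15 + 13/30*1/3 = 1/3
  d_2[S] = 3/20*3/5 + 2/15*2/3 + 17/60*2/15 + 13/30*1/3 = 13/36
d_2 = (P=41/225, Q=37/300, R=1/3, S=13/36)
  d_3[P] = 41/225*2/15 + 37/300*1/15 + 1/3*2/15 + 13/36*4/15 = 2339/13500
  d_3[Q] = 41/225*2/15 + 37/300*2/15 + 1/3*1/5 + 13/36*1/15 = 71/540
  d_3[R] = 41/225*2/15 + 37/300*2/15 + 1/3*8/15 + 13/36*1/3 = 61/180
  d_3[S] = 41/225*3/5 + 37/300*2/3 + 1/3*2/15 + 13/36*1/3 = 4811/13500
d_3 = (P=2339/13500, Q=71/540, R=61/180, S=4811/13500)
  d_4[P] = 2339/13500*2/15 + 71/540*1/15 + 61/180*2/15 + 4811/13500*4/15 = 34847/202500
  d_4[Q] = 2339/13500*2/15 + 71/540*2/15 + 61/180*1/5 + 4811/13500*1/15 = 6691/50625
  d_4[R] = 2339/13500*2/15 + 71/540*2/15 + 61/180*8/15 + 4811/13500*1/3 = 22961/67500
  d_4[S] = 2339/13500*3/5 + 71/540*2/3 + 61/180*2/15 + 4811/13500*1/3 = 12001/33750
d_4 = (P=34847/202500, Q=6691/50625, R=22961/67500, S=12001/33750)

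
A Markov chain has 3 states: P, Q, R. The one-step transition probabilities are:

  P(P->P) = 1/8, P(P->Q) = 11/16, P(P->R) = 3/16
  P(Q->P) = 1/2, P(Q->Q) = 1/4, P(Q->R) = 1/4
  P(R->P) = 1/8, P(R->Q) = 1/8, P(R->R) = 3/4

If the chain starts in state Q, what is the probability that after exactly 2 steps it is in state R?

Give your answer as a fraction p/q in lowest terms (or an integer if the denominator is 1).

Computing P^2 by repeated multiplication:
P^1 =
  P: [1/8, 11/16, 3/16]
  Q: [1/2, 1/4, 1/4]
  R: [1/8, 1/8, 3/4]
P^2 =
  P: [49/128, 9/32, 43/128]
  Q: [7/32, 7/16, 11/32]
  R: [11/64, 27/128, 79/128]

(P^2)[Q -> R] = 11/32

Answer: 11/32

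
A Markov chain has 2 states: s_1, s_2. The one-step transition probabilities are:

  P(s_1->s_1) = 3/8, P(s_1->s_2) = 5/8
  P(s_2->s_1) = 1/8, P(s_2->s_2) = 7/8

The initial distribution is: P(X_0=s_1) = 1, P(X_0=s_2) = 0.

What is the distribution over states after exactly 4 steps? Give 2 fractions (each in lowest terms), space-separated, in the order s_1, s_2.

Answer: 87/512 425/512

Derivation:
Propagating the distribution step by step (d_{t+1} = d_t * P):
d_0 = (s_1=1, s_2=0)
  d_1[s_1] = 1*3/8 + 0*1/8 = 3/8
  d_1[s_2] = 1*5/8 + 0*7/8 = 5/8
d_1 = (s_1=3/8, s_2=5/8)
  d_2[s_1] = 3/8*3/8 + 5/8*1/8 = 7/32
  d_2[s_2] = 3/8*5/8 + 5/8*7/8 = 25/32
d_2 = (s_1=7/32, s_2=25/32)
  d_3[s_1] = 7/32*3/8 + 25/32*1/8 = 23/128
  d_3[s_2] = 7/32*5/8 + 25/32*7/8 = 105/128
d_3 = (s_1=23/128, s_2=105/128)
  d_4[s_1] = 23/128*3/8 + 105/128*1/8 = 87/512
  d_4[s_2] = 23/128*5/8 + 105/128*7/8 = 425/512
d_4 = (s_1=87/512, s_2=425/512)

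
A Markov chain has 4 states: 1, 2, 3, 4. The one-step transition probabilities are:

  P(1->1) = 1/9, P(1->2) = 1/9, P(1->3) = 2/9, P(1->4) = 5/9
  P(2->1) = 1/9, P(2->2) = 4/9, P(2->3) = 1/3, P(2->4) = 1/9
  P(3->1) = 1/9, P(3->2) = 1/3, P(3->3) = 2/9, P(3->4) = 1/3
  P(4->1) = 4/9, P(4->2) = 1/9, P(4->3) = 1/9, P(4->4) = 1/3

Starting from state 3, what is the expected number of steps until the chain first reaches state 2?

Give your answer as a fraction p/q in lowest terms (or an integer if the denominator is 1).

Let h_i = expected steps to first reach 2 from state i.
Boundary: h_2 = 0.
First-step equations for the other states:
  h_1 = 1 + 1/9*h_1 + 1/9*h_2 + 2/9*h_3 + 5/9*h_4
  h_3 = 1 + 1/9*h_1 + 1/3*h_2 + 2/9*h_3 + 1/3*h_4
  h_4 = 1 + 4/9*h_1 + 1/9*h_2 + 1/9*h_3 + 1/3*h_4

Substituting h_2 = 0 and rearranging gives the linear system (I - Q) h = 1:
  [8/9, -2/9, -5/9] . (h_1, h_3, h_4) = 1
  [-1/9, 7/9, -1/3] . (h_1, h_3, h_4) = 1
  [-4/9, -1/9, 2/3] . (h_1, h_3, h_4) = 1

Solving yields:
  h_1 = 873/131
  h_3 = 675/131
  h_4 = 891/131

Starting state is 3, so the expected hitting time is h_3 = 675/131.

Answer: 675/131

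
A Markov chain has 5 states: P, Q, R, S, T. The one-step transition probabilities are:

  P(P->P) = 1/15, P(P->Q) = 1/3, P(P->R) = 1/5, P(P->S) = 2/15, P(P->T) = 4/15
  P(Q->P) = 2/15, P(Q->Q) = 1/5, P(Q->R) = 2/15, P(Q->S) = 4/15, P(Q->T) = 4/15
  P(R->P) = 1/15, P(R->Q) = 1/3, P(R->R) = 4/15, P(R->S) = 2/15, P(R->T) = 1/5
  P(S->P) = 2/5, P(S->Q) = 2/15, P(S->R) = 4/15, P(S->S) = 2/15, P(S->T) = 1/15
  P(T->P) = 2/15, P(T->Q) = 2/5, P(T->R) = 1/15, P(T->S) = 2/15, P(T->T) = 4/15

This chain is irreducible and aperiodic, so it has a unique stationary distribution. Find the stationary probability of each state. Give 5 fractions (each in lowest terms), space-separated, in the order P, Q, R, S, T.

Answer: 8514/54359 15061/54359 9518/54359 9256/54359 12010/54359

Derivation:
The stationary distribution satisfies pi = pi * P, i.e.:
  pi_P = 1/15*pi_P + 2/15*pi_Q + 1/15*pi_R + 2/5*pi_S + 2/15*pi_T
  pi_Q = 1/3*pi_P + 1/5*pi_Q + 1/3*pi_R + 2/15*pi_S + 2/5*pi_T
  pi_R = 1/5*pi_P + 2/15*pi_Q + 4/15*pi_R + 4/15*pi_S + 1/15*pi_T
  pi_S = 2/15*pi_P + 4/15*pi_Q + 2/15*pi_R + 2/15*pi_S + 2/15*pi_T
  pi_T = 4/15*pi_P + 4/15*pi_Q + 1/5*pi_R + 1/15*pi_S + 4/15*pi_T
with normalization: pi_P + pi_Q + pi_R + pi_S + pi_T = 1.

Using the first 4 balance equations plus normalization, the linear system A*pi = b is:
  [-14/15, 2/15, 1/15, 2/5, 2/15] . pi = 0
  [1/3, -4/5, 1/3, 2/15, 2/5] . pi = 0
  [1/5, 2/15, -11/15, 4/15, 1/15] . pi = 0
  [2/15, 4/15, 2/15, -13/15, 2/15] . pi = 0
  [1, 1, 1, 1, 1] . pi = 1

Solving yields:
  pi_P = 8514/54359
  pi_Q = 15061/54359
  pi_R = 9518/54359
  pi_S = 9256/54359
  pi_T = 12010/54359

Verification (pi * P):
  8514/54359*1/15 + 15061/54359*2/15 + 9518/54359*1/15 + 9256/54359*2/5 + 12010/54359*2/15 = 8514/54359 = pi_P  (ok)
  8514/54359*1/3 + 15061/54359*1/5 + 9518/54359*1/3 + 9256/54359*2/15 + 12010/54359*2/5 = 15061/54359 = pi_Q  (ok)
  8514/54359*1/5 + 15061/54359*2/15 + 9518/54359*4/15 + 9256/54359*4/15 + 12010/54359*1/15 = 9518/54359 = pi_R  (ok)
  8514/54359*2/15 + 15061/54359*4/15 + 9518/54359*2/15 + 9256/54359*2/15 + 12010/54359*2/15 = 9256/54359 = pi_S  (ok)
  8514/54359*4/15 + 15061/54359*4/15 + 9518/54359*1/5 + 9256/54359*1/15 + 12010/54359*4/15 = 12010/54359 = pi_T  (ok)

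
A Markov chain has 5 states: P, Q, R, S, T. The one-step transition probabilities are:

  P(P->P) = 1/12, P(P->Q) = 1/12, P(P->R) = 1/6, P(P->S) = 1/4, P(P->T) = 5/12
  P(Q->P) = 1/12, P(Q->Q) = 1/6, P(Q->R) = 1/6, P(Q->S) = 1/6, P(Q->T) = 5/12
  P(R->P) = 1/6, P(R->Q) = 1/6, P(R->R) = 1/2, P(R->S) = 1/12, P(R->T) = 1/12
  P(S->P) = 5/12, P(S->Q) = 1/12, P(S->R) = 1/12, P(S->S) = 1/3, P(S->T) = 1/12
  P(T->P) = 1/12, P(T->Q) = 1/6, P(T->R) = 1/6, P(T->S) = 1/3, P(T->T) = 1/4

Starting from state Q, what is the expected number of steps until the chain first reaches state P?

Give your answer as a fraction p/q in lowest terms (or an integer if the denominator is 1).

Let h_i = expected steps to first reach P from state i.
Boundary: h_P = 0.
First-step equations for the other states:
  h_Q = 1 + 1/12*h_P + 1/6*h_Q + 1/6*h_R + 1/6*h_S + 5/12*h_T
  h_R = 1 + 1/6*h_P + 1/6*h_Q + 1/2*h_R + 1/12*h_S + 1/12*h_T
  h_S = 1 + 5/12*h_P + 1/12*h_Q + 1/12*h_R + 1/3*h_S + 1/12*h_T
  h_T = 1 + 1/12*h_P + 1/6*h_Q + 1/6*h_R + 1/3*h_S + 1/4*h_T

Substituting h_P = 0 and rearranging gives the linear system (I - Q) h = 1:
  [5/6, -1/6, -1/6, -5/12] . (h_Q, h_R, h_S, h_T) = 1
  [-1/6, 1/2, -1/12, -1/12] . (h_Q, h_R, h_S, h_T) = 1
  [-1/12, -1/12, 2/3, -1/12] . (h_Q, h_R, h_S, h_T) = 1
  [-1/6, -1/6, -1/3, 3/4] . (h_Q, h_R, h_S, h_T) = 1

Solving yields:
  h_Q = 1162/205
  h_R = 1102/205
  h_S = 728/205
  h_T = 220/41

Starting state is Q, so the expected hitting time is h_Q = 1162/205.

Answer: 1162/205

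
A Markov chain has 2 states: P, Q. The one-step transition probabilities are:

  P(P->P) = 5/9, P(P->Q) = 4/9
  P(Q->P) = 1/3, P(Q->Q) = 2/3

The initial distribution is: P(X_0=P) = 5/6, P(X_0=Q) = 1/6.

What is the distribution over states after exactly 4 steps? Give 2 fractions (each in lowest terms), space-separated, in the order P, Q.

Answer: 8455/19683 11228/19683

Derivation:
Propagating the distribution step by step (d_{t+1} = d_t * P):
d_0 = (P=5/6, Q=1/6)
  d_1[P] = 5/6*5/9 + 1/6*1/3 = 14/27
  d_1[Q] = 5/6*4/9 + 1/6*2/3 = 13/27
d_1 = (P=14/27, Q=13/27)
  d_2[P] = 14/27*5/9 + 13/27*1/3 = 109/243
  d_2[Q] = 14/27*4/9 + 13/27*2/3 = 134/243
d_2 = (P=109/243, Q=134/243)
  d_3[P] = 109/243*5/9 + 134/243*1/3 = 947/2187
  d_3[Q] = 109/243*4/9 + 134/243*2/3 = 1240/2187
d_3 = (P=947/2187, Q=1240/2187)
  d_4[P] = 947/2187*5/9 + 1240/2187*1/3 = 8455/19683
  d_4[Q] = 947/2187*4/9 + 1240/2187*2/3 = 11228/19683
d_4 = (P=8455/19683, Q=11228/19683)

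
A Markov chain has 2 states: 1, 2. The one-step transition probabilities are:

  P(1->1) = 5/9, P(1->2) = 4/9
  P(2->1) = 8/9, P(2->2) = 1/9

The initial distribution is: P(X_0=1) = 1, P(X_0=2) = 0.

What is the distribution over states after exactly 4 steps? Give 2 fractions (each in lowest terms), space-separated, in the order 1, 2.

Propagating the distribution step by step (d_{t+1} = d_t * P):
d_0 = (1=1, 2=0)
  d_1[1] = 1*5/9 + 0*8/9 = 5/9
  d_1[2] = 1*4/9 + 0*1/9 = 4/9
d_1 = (1=5/9, 2=4/9)
  d_2[1] = 5/9*5/9 + 4/9*8/9 = 19/27
  d_2[2] = 5/9*4/9 + 4/9*1/9 = 8/27
d_2 = (1=19/27, 2=8/27)
  d_3[1] = 19/27*5/9 + 8/27*8/9 = 53/81
  d_3[2] = 19/27*4/9 + 8/27*1/9 = 28/81
d_3 = (1=53/81, 2=28/81)
  d_4[1] = 53/81*5/9 + 28/81*8/9 = 163/243
  d_4[2] = 53/81*4/9 + 28/81*1/9 = 80/243
d_4 = (1=163/243, 2=80/243)

Answer: 163/243 80/243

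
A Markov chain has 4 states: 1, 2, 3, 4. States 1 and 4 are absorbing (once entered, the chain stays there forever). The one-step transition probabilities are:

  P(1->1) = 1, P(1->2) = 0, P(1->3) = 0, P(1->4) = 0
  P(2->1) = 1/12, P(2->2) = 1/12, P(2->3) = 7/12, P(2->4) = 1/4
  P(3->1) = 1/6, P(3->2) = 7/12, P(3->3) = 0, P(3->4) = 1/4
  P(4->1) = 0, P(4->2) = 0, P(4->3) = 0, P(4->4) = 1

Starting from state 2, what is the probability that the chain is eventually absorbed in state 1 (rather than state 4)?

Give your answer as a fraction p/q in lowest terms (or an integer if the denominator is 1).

Answer: 26/83

Derivation:
Let a_i = P(absorbed in 1 | start in state i).
Boundary conditions: a_1 = 1, a_4 = 0.
For each transient state i, a_i = sum_j P(i->j) * a_j:
  a_2 = 1/12*a_1 + 1/12*a_2 + 7/12*a_3 + 1/4*a_4
  a_3 = 1/6*a_1 + 7/12*a_2 + 0*a_3 + 1/4*a_4

Substituting a_1 = 1 and a_4 = 0, rearrange to (I - Q) a = r where r[i] = P(i -> 1):
  [11/12, -7/12] . (a_2, a_3) = 1/12
  [-7/12, 1] . (a_2, a_3) = 1/6

Solving yields:
  a_2 = 26/83
  a_3 = 29/83

Starting state is 2, so the absorption probability is a_2 = 26/83.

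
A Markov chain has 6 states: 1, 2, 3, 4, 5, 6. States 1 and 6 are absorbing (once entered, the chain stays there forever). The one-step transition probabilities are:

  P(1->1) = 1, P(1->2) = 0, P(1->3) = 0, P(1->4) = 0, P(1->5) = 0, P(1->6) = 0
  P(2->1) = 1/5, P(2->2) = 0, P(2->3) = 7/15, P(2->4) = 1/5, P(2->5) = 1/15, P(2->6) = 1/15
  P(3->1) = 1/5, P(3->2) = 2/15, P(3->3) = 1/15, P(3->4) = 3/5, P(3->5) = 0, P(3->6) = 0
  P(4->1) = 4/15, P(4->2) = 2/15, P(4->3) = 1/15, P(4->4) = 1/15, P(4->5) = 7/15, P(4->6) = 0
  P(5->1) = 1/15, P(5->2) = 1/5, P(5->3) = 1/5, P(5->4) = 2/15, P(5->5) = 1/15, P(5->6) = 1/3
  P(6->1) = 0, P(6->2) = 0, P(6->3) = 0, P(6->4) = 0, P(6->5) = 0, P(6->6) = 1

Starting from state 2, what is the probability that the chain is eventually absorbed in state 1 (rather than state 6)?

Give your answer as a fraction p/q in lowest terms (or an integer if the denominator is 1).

Let a_i = P(absorbed in 1 | start in state i).
Boundary conditions: a_1 = 1, a_6 = 0.
For each transient state i, a_i = sum_j P(i->j) * a_j:
  a_2 = 1/5*a_1 + 0*a_2 + 7/15*a_3 + 1/5*a_4 + 1/15*a_5 + 1/15*a_6
  a_3 = 1/5*a_1 + 2/15*a_2 + 1/15*a_3 + 3/5*a_4 + 0*a_5 + 0*a_6
  a_4 = 4/15*a_1 + 2/15*a_2 + 1/15*a_3 + 1/15*a_4 + 7/15*a_5 + 0*a_6
  a_5 = 1/15*a_1 + 1/5*a_2 + 1/5*a_3 + 2/15*a_4 + 1/15*a_5 + 1/3*a_6

Substituting a_1 = 1 and a_6 = 0, rearrange to (I - Q) a = r where r[i] = P(i -> 1):
  [1, -7/15, -1/5, -1/15] . (a_2, a_3, a_4, a_5) = 1/5
  [-2/15, 14/15, -3/5, 0] . (a_2, a_3, a_4, a_5) = 1/5
  [-2/15, -1/15, 14/15, -7/15] . (a_2, a_3, a_4, a_5) = 4/15
  [-1/5, -1/5, -2/15, 14/15] . (a_2, a_3, a_4, a_5) = 1/15

Solving yields:
  a_2 = 17990/24833
  a_3 = 18863/24833
  a_4 = 17067/24833
  a_5 = 12109/24833

Starting state is 2, so the absorption probability is a_2 = 17990/24833.

Answer: 17990/24833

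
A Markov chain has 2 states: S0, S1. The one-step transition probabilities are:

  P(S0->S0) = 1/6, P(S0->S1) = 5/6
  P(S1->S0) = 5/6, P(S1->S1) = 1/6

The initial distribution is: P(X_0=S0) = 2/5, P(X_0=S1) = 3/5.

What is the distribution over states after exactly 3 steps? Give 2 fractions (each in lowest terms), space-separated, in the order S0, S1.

Propagating the distribution step by step (d_{t+1} = d_t * P):
d_0 = (S0=2/5, S1=3/5)
  d_1[S0] = 2/5*1/6 + 3/5*5/6 = 17/30
  d_1[S1] = 2/5*5/6 + 3/5*1/6 = 13/30
d_1 = (S0=17/30, S1=13/30)
  d_2[S0] = 17/30*1/6 + 13/30*5/6 = 41/90
  d_2[S1] = 17/30*5/6 + 13/30*1/6 = 49/90
d_2 = (S0=41/90, S1=49/90)
  d_3[S0] = 41/90*1/6 + 49/90*5/6 = 143/270
  d_3[S1] = 41/90*5/6 + 49/90*1/6 = 127/270
d_3 = (S0=143/270, S1=127/270)

Answer: 143/270 127/270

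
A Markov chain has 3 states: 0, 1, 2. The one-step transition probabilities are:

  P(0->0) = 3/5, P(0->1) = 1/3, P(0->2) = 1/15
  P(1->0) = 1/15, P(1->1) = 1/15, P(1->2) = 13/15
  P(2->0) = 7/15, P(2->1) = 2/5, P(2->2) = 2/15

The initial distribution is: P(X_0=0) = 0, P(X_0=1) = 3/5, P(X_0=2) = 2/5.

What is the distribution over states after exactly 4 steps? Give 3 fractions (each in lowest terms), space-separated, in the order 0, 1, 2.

Propagating the distribution step by step (d_{t+1} = d_t * P):
d_0 = (0=0, 1=3/5, 2=2/5)
  d_1[0] = 0*3/5 + 3/5*1/15 + 2/5*7/15 = 17/75
  d_1[1] = 0*1/3 + 3/5*1/15 + 2/5*2/5 = 1/5
  d_1[2] = 0*1/15 + 3/5*13/15 + 2/5*2/15 = 43/75
d_1 = (0=17/75, 1=1/5, 2=43/75)
  d_2[0] = 17/75*3/5 + 1/5*1/15 + 43/75*7/15 = 469/1125
  d_2[1] = 17/75*1/3 + 1/5*1/15 + 43/75*2/5 = 358/1125
  d_2[2] = 17/75*1/15 + 1/5*13/15 + 43/75*2/15 = 298/1125
d_2 = (0=469/1125, 1=358/1125, 2=298/1125)
  d_3[0] = 469/1125*3/5 + 358/1125*1/15 + 298/1125*7/15 = 1333/3375
  d_3[1] = 469/1125*1/3 + 358/1125*1/15 + 298/1125*2/5 = 499/1875
  d_3[2] = 469/1125*1/15 + 358/1125*13/15 + 298/1125*2/15 = 5719/16875
d_3 = (0=1333/3375, 1=499/1875, 2=5719/16875)
  d_4[0] = 1333/3375*3/5 + 499/1875*1/15 + 5719/16875*7/15 = 104509/253125
  d_4[1] = 1333/3375*1/3 + 499/1875*1/15 + 5719/16875*2/5 = 14426/50625
  d_4[2] = 1333/3375*1/15 + 499/1875*13/15 + 5719/16875*2/15 = 76486/253125
d_4 = (0=104509/253125, 1=14426/50625, 2=76486/253125)

Answer: 104509/253125 14426/50625 76486/253125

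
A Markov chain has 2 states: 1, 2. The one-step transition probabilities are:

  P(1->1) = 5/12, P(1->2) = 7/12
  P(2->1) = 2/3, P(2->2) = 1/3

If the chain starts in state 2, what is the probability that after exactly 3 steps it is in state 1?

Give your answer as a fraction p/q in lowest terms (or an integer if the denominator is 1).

Computing P^3 by repeated multiplication:
P^1 =
  1: [5/12, 7/12]
  2: [2/3, 1/3]
P^2 =
  1: [9/16, 7/16]
  2: [1/2, 1/2]
P^3 =
  1: [101/192, 91/192]
  2: [13/24, 11/24]

(P^3)[2 -> 1] = 13/24

Answer: 13/24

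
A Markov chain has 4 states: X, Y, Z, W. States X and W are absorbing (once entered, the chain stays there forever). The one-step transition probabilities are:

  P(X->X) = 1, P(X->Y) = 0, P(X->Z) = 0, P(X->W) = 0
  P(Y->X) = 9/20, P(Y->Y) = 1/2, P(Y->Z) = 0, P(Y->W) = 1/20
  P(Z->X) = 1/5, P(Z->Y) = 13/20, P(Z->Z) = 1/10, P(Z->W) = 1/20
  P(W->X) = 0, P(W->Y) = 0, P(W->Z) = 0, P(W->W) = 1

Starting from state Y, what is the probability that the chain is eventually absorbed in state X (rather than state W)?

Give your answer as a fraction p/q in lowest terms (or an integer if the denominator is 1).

Let a_i = P(absorbed in X | start in state i).
Boundary conditions: a_X = 1, a_W = 0.
For each transient state i, a_i = sum_j P(i->j) * a_j:
  a_Y = 9/20*a_X + 1/2*a_Y + 0*a_Z + 1/20*a_W
  a_Z = 1/5*a_X + 13/20*a_Y + 1/10*a_Z + 1/20*a_W

Substituting a_X = 1 and a_W = 0, rearrange to (I - Q) a = r where r[i] = P(i -> X):
  [1/2, 0] . (a_Y, a_Z) = 9/20
  [-13/20, 9/10] . (a_Y, a_Z) = 1/5

Solving yields:
  a_Y = 9/10
  a_Z = 157/180

Starting state is Y, so the absorption probability is a_Y = 9/10.

Answer: 9/10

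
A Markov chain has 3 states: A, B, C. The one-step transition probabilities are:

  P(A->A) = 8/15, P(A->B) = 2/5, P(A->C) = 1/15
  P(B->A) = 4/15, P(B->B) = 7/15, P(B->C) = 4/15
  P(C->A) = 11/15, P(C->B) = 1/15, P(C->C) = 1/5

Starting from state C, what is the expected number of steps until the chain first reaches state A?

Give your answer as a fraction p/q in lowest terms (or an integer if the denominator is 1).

Let h_i = expected steps to first reach A from state i.
Boundary: h_A = 0.
First-step equations for the other states:
  h_B = 1 + 4/15*h_A + 7/15*h_B + 4/15*h_C
  h_C = 1 + 11/15*h_A + 1/15*h_B + 1/5*h_C

Substituting h_A = 0 and rearranging gives the linear system (I - Q) h = 1:
  [8/15, -4/15] . (h_B, h_C) = 1
  [-1/15, 4/5] . (h_B, h_C) = 1

Solving yields:
  h_B = 60/23
  h_C = 135/92

Starting state is C, so the expected hitting time is h_C = 135/92.

Answer: 135/92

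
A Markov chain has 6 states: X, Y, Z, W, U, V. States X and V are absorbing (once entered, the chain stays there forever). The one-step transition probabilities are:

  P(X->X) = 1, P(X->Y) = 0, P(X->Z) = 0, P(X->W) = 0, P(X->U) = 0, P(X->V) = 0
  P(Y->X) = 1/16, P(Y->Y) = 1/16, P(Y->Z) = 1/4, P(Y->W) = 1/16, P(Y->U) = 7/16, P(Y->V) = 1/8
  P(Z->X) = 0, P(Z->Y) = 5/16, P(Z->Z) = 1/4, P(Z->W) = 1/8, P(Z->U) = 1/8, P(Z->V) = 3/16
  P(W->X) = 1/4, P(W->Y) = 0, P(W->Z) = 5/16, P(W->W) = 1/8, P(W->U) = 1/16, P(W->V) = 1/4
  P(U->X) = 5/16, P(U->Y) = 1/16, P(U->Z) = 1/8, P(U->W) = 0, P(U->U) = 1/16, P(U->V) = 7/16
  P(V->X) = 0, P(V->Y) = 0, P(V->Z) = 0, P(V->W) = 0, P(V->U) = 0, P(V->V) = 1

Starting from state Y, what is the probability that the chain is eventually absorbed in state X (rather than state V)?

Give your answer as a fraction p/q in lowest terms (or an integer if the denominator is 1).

Let a_i = P(absorbed in X | start in state i).
Boundary conditions: a_X = 1, a_V = 0.
For each transient state i, a_i = sum_j P(i->j) * a_j:
  a_Y = 1/16*a_X + 1/16*a_Y + 1/4*a_Z + 1/16*a_W + 7/16*a_U + 1/8*a_V
  a_Z = 0*a_X + 5/16*a_Y + 1/4*a_Z + 1/8*a_W + 1/8*a_U + 3/16*a_V
  a_W = 1/4*a_X + 0*a_Y + 5/16*a_Z + 1/8*a_W + 1/16*a_U + 1/4*a_V
  a_U = 5/16*a_X + 1/16*a_Y + 1/8*a_Z + 0*a_W + 1/16*a_U + 7/16*a_V

Substituting a_X = 1 and a_V = 0, rearrange to (I - Q) a = r where r[i] = P(i -> X):
  [15/16, -1/4, -1/16, -7/16] . (a_Y, a_Z, a_W, a_U) = 1/16
  [-5/16, 3/4, -1/8, -1/8] . (a_Y, a_Z, a_W, a_U) = 0
  [0, -5/16, 7/8, -1/16] . (a_Y, a_Z, a_W, a_U) = 1/4
  [-1/16, -1/8, 0, 15/16] . (a_Y, a_Z, a_W, a_U) = 5/16

Solving yields:
  a_Y = 1094/3093
  a_Z = 291/1031
  a_W = 3848/9279
  a_U = 3661/9279

Starting state is Y, so the absorption probability is a_Y = 1094/3093.

Answer: 1094/3093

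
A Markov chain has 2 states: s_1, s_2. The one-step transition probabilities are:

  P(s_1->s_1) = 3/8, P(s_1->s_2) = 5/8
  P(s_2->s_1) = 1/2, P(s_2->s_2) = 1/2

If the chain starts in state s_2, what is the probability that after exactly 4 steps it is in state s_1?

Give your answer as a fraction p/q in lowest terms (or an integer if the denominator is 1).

Computing P^4 by repeated multiplication:
P^1 =
  s_1: [3/8, 5/8]
  s_2: [1/2, 1/2]
P^2 =
  s_1: [29/64, 35/64]
  s_2: [7/16, 9/16]
P^3 =
  s_1: [227/512, 285/512]
  s_2: [57/128, 71/128]
P^4 =
  s_1: [1821/4096, 2275/4096]
  s_2: [455/1024, 569/1024]

(P^4)[s_2 -> s_1] = 455/1024

Answer: 455/1024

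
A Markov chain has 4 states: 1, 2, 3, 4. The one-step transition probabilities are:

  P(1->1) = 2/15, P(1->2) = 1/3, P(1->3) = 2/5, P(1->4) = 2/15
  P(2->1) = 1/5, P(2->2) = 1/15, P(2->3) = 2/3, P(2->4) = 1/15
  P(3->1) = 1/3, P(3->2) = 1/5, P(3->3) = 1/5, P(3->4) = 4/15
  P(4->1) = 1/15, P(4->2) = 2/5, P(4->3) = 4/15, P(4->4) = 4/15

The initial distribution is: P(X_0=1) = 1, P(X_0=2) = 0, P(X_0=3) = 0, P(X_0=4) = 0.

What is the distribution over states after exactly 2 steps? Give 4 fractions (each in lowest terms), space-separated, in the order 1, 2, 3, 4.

Propagating the distribution step by step (d_{t+1} = d_t * P):
d_0 = (1=1, 2=0, 3=0, 4=0)
  d_1[1] = 1*2/15 + 0*1/5 + 0*1/3 + 0*1/15 = 2/15
  d_1[2] = 1*1/3 + 0*1/15 + 0*1/5 + 0*2/5 = 1/3
  d_1[3] = 1*2/5 + 0*2/3 + 0*1/5 + 0*4/15 = 2/5
  d_1[4] = 1*2/15 + 0*1/15 + 0*4/15 + 0*4/15 = 2/15
d_1 = (1=2/15, 2=1/3, 3=2/5, 4=2/15)
  d_2[1] = 2/15*2/15 + 1/3*1/5 + 2/5*1/3 + 2/15*1/15 = 17/75
  d_2[2] = 2/15*1/3 + 1/3*1/15 + 2/5*1/5 + 2/15*2/5 = 1/5
  d_2[3] = 2/15*2/5 + 1/3*2/3 + 2/5*1/5 + 2/15*4/15 = 88/225
  d_2[4] = 2/15*2/15 + 1/3*1/15 + 2/5*4/15 + 2/15*4/15 = 41/225
d_2 = (1=17/75, 2=1/5, 3=88/225, 4=41/225)

Answer: 17/75 1/5 88/225 41/225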